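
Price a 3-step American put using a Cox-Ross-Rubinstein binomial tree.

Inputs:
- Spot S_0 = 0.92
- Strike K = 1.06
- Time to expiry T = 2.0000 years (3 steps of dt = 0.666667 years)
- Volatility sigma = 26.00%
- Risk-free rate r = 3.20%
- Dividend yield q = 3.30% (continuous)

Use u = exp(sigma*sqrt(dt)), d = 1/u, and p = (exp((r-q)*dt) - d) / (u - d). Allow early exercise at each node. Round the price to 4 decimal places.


Answer: Price = V(0,0) = 0.2162

Derivation:
dt = T/N = 0.666667
u = exp(sigma*sqrt(dt)) = 1.236505; d = 1/u = 0.808731
p = (exp((r-q)*dt) - d) / (u - d) = 0.445568
Discount per step: exp(-r*dt) = 0.978893
Stock lattice S(k, i) with i counting down-moves:
  k=0: S(0,0) = 0.9200
  k=1: S(1,0) = 1.1376; S(1,1) = 0.7440
  k=2: S(2,0) = 1.4066; S(2,1) = 0.9200; S(2,2) = 0.6017
  k=3: S(3,0) = 1.7393; S(3,1) = 1.1376; S(3,2) = 0.7440; S(3,3) = 0.4866
Terminal payoffs V(N, i) = max(K - S_T, 0):
  V(3,0) = 0.000000; V(3,1) = 0.000000; V(3,2) = 0.315968; V(3,3) = 0.573369
Backward induction: V(k, i) = exp(-r*dt) * [p * V(k+1, i) + (1-p) * V(k+1, i+1)]; then take max(V_cont, immediate exercise) for American.
  V(2,0) = exp(-r*dt) * [p*0.000000 + (1-p)*0.000000] = 0.000000; exercise = 0.000000; V(2,0) = max -> 0.000000
  V(2,1) = exp(-r*dt) * [p*0.000000 + (1-p)*0.315968] = 0.171485; exercise = 0.140000; V(2,1) = max -> 0.171485
  V(2,2) = exp(-r*dt) * [p*0.315968 + (1-p)*0.573369] = 0.448998; exercise = 0.458278; V(2,2) = max -> 0.458278
  V(1,0) = exp(-r*dt) * [p*0.000000 + (1-p)*0.171485] = 0.093070; exercise = 0.000000; V(1,0) = max -> 0.093070
  V(1,1) = exp(-r*dt) * [p*0.171485 + (1-p)*0.458278] = 0.323516; exercise = 0.315968; V(1,1) = max -> 0.323516
  V(0,0) = exp(-r*dt) * [p*0.093070 + (1-p)*0.323516] = 0.216175; exercise = 0.140000; V(0,0) = max -> 0.216175


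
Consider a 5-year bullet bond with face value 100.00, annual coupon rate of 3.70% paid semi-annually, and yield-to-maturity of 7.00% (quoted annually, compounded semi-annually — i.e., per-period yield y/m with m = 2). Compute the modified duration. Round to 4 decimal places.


Coupon per period c = face * coupon_rate / m = 1.850000
Periods per year m = 2; per-period yield y/m = 0.035000
Number of cashflows N = 10
Cashflows (t years, CF_t, discount factor 1/(1+y/m)^(m*t), PV):
  t = 0.5000: CF_t = 1.850000, DF = 0.966184, PV = 1.787440
  t = 1.0000: CF_t = 1.850000, DF = 0.933511, PV = 1.726995
  t = 1.5000: CF_t = 1.850000, DF = 0.901943, PV = 1.668594
  t = 2.0000: CF_t = 1.850000, DF = 0.871442, PV = 1.612168
  t = 2.5000: CF_t = 1.850000, DF = 0.841973, PV = 1.557650
  t = 3.0000: CF_t = 1.850000, DF = 0.813501, PV = 1.504976
  t = 3.5000: CF_t = 1.850000, DF = 0.785991, PV = 1.454083
  t = 4.0000: CF_t = 1.850000, DF = 0.759412, PV = 1.404911
  t = 4.5000: CF_t = 1.850000, DF = 0.733731, PV = 1.357402
  t = 5.0000: CF_t = 101.850000, DF = 0.708919, PV = 72.203381
Price P = sum_t PV_t = 86.277601
First compute Macaulay numerator sum_t t * PV_t:
  t * PV_t at t = 0.5000: 0.893720
  t * PV_t at t = 1.0000: 1.726995
  t * PV_t at t = 1.5000: 2.502891
  t * PV_t at t = 2.0000: 3.224336
  t * PV_t at t = 2.5000: 3.894126
  t * PV_t at t = 3.0000: 4.514929
  t * PV_t at t = 3.5000: 5.089291
  t * PV_t at t = 4.0000: 5.619646
  t * PV_t at t = 4.5000: 6.108310
  t * PV_t at t = 5.0000: 361.016906
Macaulay duration D = 394.591150 / 86.277601 = 4.573506
Modified duration = D / (1 + y/m) = 4.573506 / (1 + 0.035000) = 4.418847

Answer: Modified duration = 4.4188


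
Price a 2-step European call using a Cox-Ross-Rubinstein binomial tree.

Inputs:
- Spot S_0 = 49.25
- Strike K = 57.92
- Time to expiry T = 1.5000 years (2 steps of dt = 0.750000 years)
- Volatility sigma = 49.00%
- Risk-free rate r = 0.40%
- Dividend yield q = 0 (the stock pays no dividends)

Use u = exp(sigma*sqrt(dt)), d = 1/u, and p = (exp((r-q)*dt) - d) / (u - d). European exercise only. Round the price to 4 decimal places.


dt = T/N = 0.750000
u = exp(sigma*sqrt(dt)) = 1.528600; d = 1/u = 0.654193
p = (exp((r-q)*dt) - d) / (u - d) = 0.398912
Discount per step: exp(-r*dt) = 0.997004
Stock lattice S(k, i) with i counting down-moves:
  k=0: S(0,0) = 49.2500
  k=1: S(1,0) = 75.2836; S(1,1) = 32.2190
  k=2: S(2,0) = 115.0785; S(2,1) = 49.2500; S(2,2) = 21.0775
Terminal payoffs V(N, i) = max(S_T - K, 0):
  V(2,0) = 57.158472; V(2,1) = 0.000000; V(2,2) = 0.000000
Backward induction: V(k, i) = exp(-r*dt) * [p * V(k+1, i) + (1-p) * V(k+1, i+1)].
  V(1,0) = exp(-r*dt) * [p*57.158472 + (1-p)*0.000000] = 22.732886
  V(1,1) = exp(-r*dt) * [p*0.000000 + (1-p)*0.000000] = 0.000000
  V(0,0) = exp(-r*dt) * [p*22.732886 + (1-p)*0.000000] = 9.041251

Answer: Price = V(0,0) = 9.0413


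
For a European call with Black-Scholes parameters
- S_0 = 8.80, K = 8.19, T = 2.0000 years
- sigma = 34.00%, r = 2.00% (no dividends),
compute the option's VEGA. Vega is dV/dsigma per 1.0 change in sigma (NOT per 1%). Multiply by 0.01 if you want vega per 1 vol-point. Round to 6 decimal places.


d1 = 0.4730083158; d2 = -0.0078242954
phi(d1) = 0.3567189841; exp(-qT) = 1.0000000000; exp(-rT) = 0.9607894392
Vega = S * exp(-qT) * phi(d1) * sqrt(T) = 8.8000 * 1.0000000000 * 0.3567189841 * 1.4142135624 = 4.439396

Answer: Vega = 4.439396


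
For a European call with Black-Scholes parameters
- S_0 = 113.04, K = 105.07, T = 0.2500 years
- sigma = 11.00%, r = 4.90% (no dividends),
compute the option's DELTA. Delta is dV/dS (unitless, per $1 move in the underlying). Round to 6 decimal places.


Answer: Delta = 0.942900

Derivation:
d1 = 1.5795898850; d2 = 1.5245898850
phi(d1) = 0.1145790117; exp(-qT) = 1.0000000000; exp(-rT) = 0.9878247258
N(d1) = 0.9428995914
Delta = exp(-qT) * N(d1) = 1.0000000000 * 0.9428995914 = 0.942900


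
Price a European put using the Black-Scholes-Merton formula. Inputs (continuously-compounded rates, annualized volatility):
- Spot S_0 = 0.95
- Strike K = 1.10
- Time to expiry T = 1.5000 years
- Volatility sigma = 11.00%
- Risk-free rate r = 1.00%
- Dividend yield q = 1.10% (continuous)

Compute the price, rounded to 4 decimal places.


d1 = (ln(S/K) + (r - q + 0.5*sigma^2) * T) / (sigma * sqrt(T)) = -1.03196613
d2 = d1 - sigma * sqrt(T) = -1.16668806
exp(-rT) = 0.98511194; exp(-qT) = 0.98363538
P = K * exp(-rT) * N(-d2) - S_0 * exp(-qT) * N(-d1)
N(-d1) = 0.84895601; N(-d2) = 0.87833182
P = 1.1000 * 0.98511194 * 0.87833182 - 0.9500 * 0.98363538 * 0.84895601 = 0.1585

Answer: Price = 0.1585


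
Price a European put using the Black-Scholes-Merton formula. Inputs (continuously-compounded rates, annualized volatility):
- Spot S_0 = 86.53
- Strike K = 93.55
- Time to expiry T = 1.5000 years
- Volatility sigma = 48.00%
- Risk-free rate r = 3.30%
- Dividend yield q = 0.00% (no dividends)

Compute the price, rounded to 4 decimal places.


d1 = (ln(S/K) + (r - q + 0.5*sigma^2) * T) / (sigma * sqrt(T)) = 0.24545099
d2 = d1 - sigma * sqrt(T) = -0.34242655
exp(-rT) = 0.95170516; exp(-qT) = 1.00000000
P = K * exp(-rT) * N(-d2) - S_0 * exp(-qT) * N(-d1)
N(-d1) = 0.40305363; N(-d2) = 0.63398505
P = 93.5500 * 0.95170516 * 0.63398505 - 86.5300 * 1.00000000 * 0.40305363 = 21.5687

Answer: Price = 21.5687


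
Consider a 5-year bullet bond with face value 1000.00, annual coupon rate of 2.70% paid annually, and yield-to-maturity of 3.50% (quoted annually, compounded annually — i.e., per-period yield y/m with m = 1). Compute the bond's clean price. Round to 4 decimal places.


Coupon per period c = face * coupon_rate / m = 27.000000
Periods per year m = 1; per-period yield y/m = 0.035000
Number of cashflows N = 5
Cashflows (t years, CF_t, discount factor 1/(1+y/m)^(m*t), PV):
  t = 1.0000: CF_t = 27.000000, DF = 0.966184, PV = 26.086957
  t = 2.0000: CF_t = 27.000000, DF = 0.933511, PV = 25.204789
  t = 3.0000: CF_t = 27.000000, DF = 0.901943, PV = 24.352453
  t = 4.0000: CF_t = 27.000000, DF = 0.871442, PV = 23.528940
  t = 5.0000: CF_t = 1027.000000, DF = 0.841973, PV = 864.706442
Price P = sum_t PV_t = 963.879581

Answer: Price = 963.8796


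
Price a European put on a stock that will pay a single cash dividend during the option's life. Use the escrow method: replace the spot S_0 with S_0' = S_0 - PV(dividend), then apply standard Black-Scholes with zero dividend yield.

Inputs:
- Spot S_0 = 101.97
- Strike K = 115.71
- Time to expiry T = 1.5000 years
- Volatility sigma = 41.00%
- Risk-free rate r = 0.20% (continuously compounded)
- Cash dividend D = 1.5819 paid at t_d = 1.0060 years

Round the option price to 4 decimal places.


PV(D) = D * exp(-r * t_d) = 1.5819 * 0.99799002 = 1.57872042
S_0' = S_0 - PV(D) = 101.9700 - 1.57872042 = 100.39127958
d1 = (ln(S_0'/K) + (r + sigma^2/2)*T) / (sigma*sqrt(T)) = -0.02576289
d2 = d1 - sigma*sqrt(T) = -0.52790828
exp(-rT) = 0.99700450
N(-d1) = 0.51027677; N(-d2) = 0.70121850
P = K * exp(-rT) * N(-d2) - S_0' * N(-d1) = 115.7100 * 0.99700450 * 0.70121850 - 100.39127958 * 0.51027677 = 29.6676

Answer: Price = 29.6676


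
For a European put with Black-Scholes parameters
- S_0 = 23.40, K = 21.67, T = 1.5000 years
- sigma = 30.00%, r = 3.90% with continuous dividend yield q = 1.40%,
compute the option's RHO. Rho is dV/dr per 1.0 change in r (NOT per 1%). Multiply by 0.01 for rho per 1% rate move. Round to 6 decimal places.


Answer: Rho = -13.775092

Derivation:
d1 = 0.4948165425; d2 = 0.1273930811
phi(d1) = 0.3529742261; exp(-qT) = 0.9792189646; exp(-rT) = 0.9431782404
N(-d2) = 0.4493146461
Rho = -K*T*exp(-rT)*N(-d2) = -21.6700 * 1.5000 * 0.9431782404 * 0.4493146461 = -13.775092


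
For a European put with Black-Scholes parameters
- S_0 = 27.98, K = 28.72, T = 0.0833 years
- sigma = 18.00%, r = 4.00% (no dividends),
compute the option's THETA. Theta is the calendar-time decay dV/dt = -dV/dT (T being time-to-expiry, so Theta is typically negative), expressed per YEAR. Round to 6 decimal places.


Answer: Theta = -2.419894

Derivation:
d1 = -0.4123551226; d2 = -0.4643062535
phi(d1) = 0.3664266527; exp(-qT) = 1.0000000000; exp(-rT) = 0.9966735450
Theta = -S*exp(-qT)*phi(d1)*sigma/(2*sqrt(T)) + r*K*exp(-rT)*N(-d2) - q*S*exp(-qT)*N(-d1)
N(-d1) = 0.6599604243; N(-d2) = 0.6787858278; sqrt(T) = 0.2886173938
Term 1 = -27.9800 * 1.0000000000 * 0.3664266527 * 0.1800 / (2 * 0.2886173938) = -3.1970893531
Term 2 = 0.0400 * 28.7200 * 0.9966735450 * 0.6787858278 = 0.7771952254
Term 3 = 0 (no dividend yield, q = 0)
Theta = -3.1970893531 + (0.7771952254) + (0.0000000000) = -2.419894


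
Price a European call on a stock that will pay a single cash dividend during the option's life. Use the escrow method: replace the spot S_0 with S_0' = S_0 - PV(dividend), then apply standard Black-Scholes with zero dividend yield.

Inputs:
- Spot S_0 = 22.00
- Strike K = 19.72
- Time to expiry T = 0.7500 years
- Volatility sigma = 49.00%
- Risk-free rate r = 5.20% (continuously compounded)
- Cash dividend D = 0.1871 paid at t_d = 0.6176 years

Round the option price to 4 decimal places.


Answer: Price = 5.0351

Derivation:
PV(D) = D * exp(-r * t_d) = 0.1871 * 0.96839502 = 0.18118671
S_0' = S_0 - PV(D) = 22.0000 - 0.18118671 = 21.81881329
d1 = (ln(S_0'/K) + (r + sigma^2/2)*T) / (sigma*sqrt(T)) = 0.54241880
d2 = d1 - sigma*sqrt(T) = 0.11806635
exp(-rT) = 0.96175071
N(d1) = 0.70623498; N(d2) = 0.54699246
C = S_0' * N(d1) - K * exp(-rT) * N(d2) = 21.81881329 * 0.70623498 - 19.7200 * 0.96175071 * 0.54699246 = 5.0351


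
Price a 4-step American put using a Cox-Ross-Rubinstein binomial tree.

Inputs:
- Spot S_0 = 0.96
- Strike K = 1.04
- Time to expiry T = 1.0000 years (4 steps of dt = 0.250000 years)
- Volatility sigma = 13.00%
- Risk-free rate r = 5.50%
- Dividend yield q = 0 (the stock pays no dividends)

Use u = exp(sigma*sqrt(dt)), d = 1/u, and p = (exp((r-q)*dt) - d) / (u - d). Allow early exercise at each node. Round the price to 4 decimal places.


dt = T/N = 0.250000
u = exp(sigma*sqrt(dt)) = 1.067159; d = 1/u = 0.937067
p = (exp((r-q)*dt) - d) / (u - d) = 0.590181
Discount per step: exp(-r*dt) = 0.986344
Stock lattice S(k, i) with i counting down-moves:
  k=0: S(0,0) = 0.9600
  k=1: S(1,0) = 1.0245; S(1,1) = 0.8996
  k=2: S(2,0) = 1.0933; S(2,1) = 0.9600; S(2,2) = 0.8430
  k=3: S(3,0) = 1.1667; S(3,1) = 1.0245; S(3,2) = 0.8996; S(3,3) = 0.7899
  k=4: S(4,0) = 1.2451; S(4,1) = 1.0933; S(4,2) = 0.9600; S(4,3) = 0.8430; S(4,4) = 0.7402
Terminal payoffs V(N, i) = max(K - S_T, 0):
  V(4,0) = 0.000000; V(4,1) = 0.000000; V(4,2) = 0.080000; V(4,3) = 0.197028; V(4,4) = 0.299790
Backward induction: V(k, i) = exp(-r*dt) * [p * V(k+1, i) + (1-p) * V(k+1, i+1)]; then take max(V_cont, immediate exercise) for American.
  V(3,0) = exp(-r*dt) * [p*0.000000 + (1-p)*0.000000] = 0.000000; exercise = 0.000000; V(3,0) = max -> 0.000000
  V(3,1) = exp(-r*dt) * [p*0.000000 + (1-p)*0.080000] = 0.032338; exercise = 0.015527; V(3,1) = max -> 0.032338
  V(3,2) = exp(-r*dt) * [p*0.080000 + (1-p)*0.197028] = 0.126213; exercise = 0.140415; V(3,2) = max -> 0.140415
  V(3,3) = exp(-r*dt) * [p*0.197028 + (1-p)*0.299790] = 0.235877; exercise = 0.250079; V(3,3) = max -> 0.250079
  V(2,0) = exp(-r*dt) * [p*0.000000 + (1-p)*0.032338] = 0.013072; exercise = 0.000000; V(2,0) = max -> 0.013072
  V(2,1) = exp(-r*dt) * [p*0.032338 + (1-p)*0.140415] = 0.075584; exercise = 0.080000; V(2,1) = max -> 0.080000
  V(2,2) = exp(-r*dt) * [p*0.140415 + (1-p)*0.250079] = 0.182826; exercise = 0.197028; V(2,2) = max -> 0.197028
  V(1,0) = exp(-r*dt) * [p*0.013072 + (1-p)*0.080000] = 0.039947; exercise = 0.015527; V(1,0) = max -> 0.039947
  V(1,1) = exp(-r*dt) * [p*0.080000 + (1-p)*0.197028] = 0.126213; exercise = 0.140415; V(1,1) = max -> 0.140415
  V(0,0) = exp(-r*dt) * [p*0.039947 + (1-p)*0.140415] = 0.080013; exercise = 0.080000; V(0,0) = max -> 0.080013

Answer: Price = V(0,0) = 0.0800


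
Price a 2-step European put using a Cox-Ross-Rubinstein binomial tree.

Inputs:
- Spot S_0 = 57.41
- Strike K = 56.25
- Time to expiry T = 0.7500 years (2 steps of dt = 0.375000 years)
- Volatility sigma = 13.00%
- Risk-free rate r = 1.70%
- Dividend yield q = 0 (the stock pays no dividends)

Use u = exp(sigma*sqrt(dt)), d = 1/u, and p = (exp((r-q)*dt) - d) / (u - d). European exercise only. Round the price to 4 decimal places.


dt = T/N = 0.375000
u = exp(sigma*sqrt(dt)) = 1.082863; d = 1/u = 0.923478
p = (exp((r-q)*dt) - d) / (u - d) = 0.520234
Discount per step: exp(-r*dt) = 0.993645
Stock lattice S(k, i) with i counting down-moves:
  k=0: S(0,0) = 57.4100
  k=1: S(1,0) = 62.1672; S(1,1) = 53.0169
  k=2: S(2,0) = 67.3185; S(2,1) = 57.4100; S(2,2) = 48.9599
Terminal payoffs V(N, i) = max(K - S_T, 0):
  V(2,0) = 0.000000; V(2,1) = 0.000000; V(2,2) = 7.290096
Backward induction: V(k, i) = exp(-r*dt) * [p * V(k+1, i) + (1-p) * V(k+1, i+1)].
  V(1,0) = exp(-r*dt) * [p*0.000000 + (1-p)*0.000000] = 0.000000
  V(1,1) = exp(-r*dt) * [p*0.000000 + (1-p)*7.290096] = 3.475317
  V(0,0) = exp(-r*dt) * [p*0.000000 + (1-p)*3.475317] = 1.656745

Answer: Price = V(0,0) = 1.6567


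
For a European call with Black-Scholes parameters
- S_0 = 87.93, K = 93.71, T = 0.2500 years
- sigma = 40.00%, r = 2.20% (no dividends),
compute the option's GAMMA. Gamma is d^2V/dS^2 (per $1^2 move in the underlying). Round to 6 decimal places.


Answer: Gamma = 0.022276

Derivation:
d1 = -0.1908193187; d2 = -0.3908193187
phi(d1) = 0.3917448518; exp(-qT) = 1.0000000000; exp(-rT) = 0.9945150973
Gamma = exp(-qT) * phi(d1) / (S * sigma * sqrt(T)) = 1.0000000000 * 0.3917448518 / (87.9300 * 0.4000 * 0.5000000000) = 0.022276


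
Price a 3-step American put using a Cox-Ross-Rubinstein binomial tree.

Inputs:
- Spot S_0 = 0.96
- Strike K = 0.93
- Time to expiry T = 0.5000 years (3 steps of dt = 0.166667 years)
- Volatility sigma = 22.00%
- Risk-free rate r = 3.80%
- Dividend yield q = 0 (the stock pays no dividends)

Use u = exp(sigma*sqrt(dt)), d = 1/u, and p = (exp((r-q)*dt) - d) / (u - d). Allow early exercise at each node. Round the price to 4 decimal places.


dt = T/N = 0.166667
u = exp(sigma*sqrt(dt)) = 1.093971; d = 1/u = 0.914101
p = (exp((r-q)*dt) - d) / (u - d) = 0.512884
Discount per step: exp(-r*dt) = 0.993687
Stock lattice S(k, i) with i counting down-moves:
  k=0: S(0,0) = 0.9600
  k=1: S(1,0) = 1.0502; S(1,1) = 0.8775
  k=2: S(2,0) = 1.1489; S(2,1) = 0.9600; S(2,2) = 0.8022
  k=3: S(3,0) = 1.2569; S(3,1) = 1.0502; S(3,2) = 0.8775; S(3,3) = 0.7333
Terminal payoffs V(N, i) = max(K - S_T, 0):
  V(3,0) = 0.000000; V(3,1) = 0.000000; V(3,2) = 0.052463; V(3,3) = 0.196748
Backward induction: V(k, i) = exp(-r*dt) * [p * V(k+1, i) + (1-p) * V(k+1, i+1)]; then take max(V_cont, immediate exercise) for American.
  V(2,0) = exp(-r*dt) * [p*0.000000 + (1-p)*0.000000] = 0.000000; exercise = 0.000000; V(2,0) = max -> 0.000000
  V(2,1) = exp(-r*dt) * [p*0.000000 + (1-p)*0.052463] = 0.025394; exercise = 0.000000; V(2,1) = max -> 0.025394
  V(2,2) = exp(-r*dt) * [p*0.052463 + (1-p)*0.196748] = 0.121972; exercise = 0.127843; V(2,2) = max -> 0.127843
  V(1,0) = exp(-r*dt) * [p*0.000000 + (1-p)*0.025394] = 0.012292; exercise = 0.000000; V(1,0) = max -> 0.012292
  V(1,1) = exp(-r*dt) * [p*0.025394 + (1-p)*0.127843] = 0.074824; exercise = 0.052463; V(1,1) = max -> 0.074824
  V(0,0) = exp(-r*dt) * [p*0.012292 + (1-p)*0.074824] = 0.042482; exercise = 0.000000; V(0,0) = max -> 0.042482

Answer: Price = V(0,0) = 0.0425


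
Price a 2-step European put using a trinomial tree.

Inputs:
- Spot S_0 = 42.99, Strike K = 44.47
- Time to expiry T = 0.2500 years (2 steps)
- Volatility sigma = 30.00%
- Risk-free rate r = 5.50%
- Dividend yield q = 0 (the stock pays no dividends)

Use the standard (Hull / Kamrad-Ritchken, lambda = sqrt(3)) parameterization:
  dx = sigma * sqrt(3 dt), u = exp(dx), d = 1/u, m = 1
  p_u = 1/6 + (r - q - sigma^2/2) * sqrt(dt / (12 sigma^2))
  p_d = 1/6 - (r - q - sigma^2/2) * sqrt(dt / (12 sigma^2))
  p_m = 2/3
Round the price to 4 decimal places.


dt = T/N = 0.125000; dx = sigma*sqrt(3*dt) = 0.183712
u = exp(dx) = 1.201669; d = 1/u = 0.832176
p_u = 0.170069, p_m = 0.666667, p_d = 0.163265
Discount per step: exp(-r*dt) = 0.993149
Stock lattice S(k, j) with j the centered position index:
  k=0: S(0,+0) = 42.9900
  k=1: S(1,-1) = 35.7752; S(1,+0) = 42.9900; S(1,+1) = 51.6598
  k=2: S(2,-2) = 29.7713; S(2,-1) = 35.7752; S(2,+0) = 42.9900; S(2,+1) = 51.6598; S(2,+2) = 62.0780
Terminal payoffs V(N, j) = max(K - S_T, 0):
  V(2,-2) = 14.698723; V(2,-1) = 8.694768; V(2,+0) = 1.480000; V(2,+1) = 0.000000; V(2,+2) = 0.000000
Backward induction: V(k, j) = exp(-r*dt) * [p_u * V(k+1, j+1) + p_m * V(k+1, j) + p_d * V(k+1, j-1)]
  V(1,-1) = exp(-r*dt) * [p_u*1.480000 + p_m*8.694768 + p_d*14.698723] = 8.390114
  V(1,+0) = exp(-r*dt) * [p_u*0.000000 + p_m*1.480000 + p_d*8.694768] = 2.389729
  V(1,+1) = exp(-r*dt) * [p_u*0.000000 + p_m*0.000000 + p_d*1.480000] = 0.239976
  V(0,+0) = exp(-r*dt) * [p_u*0.239976 + p_m*2.389729 + p_d*8.390114] = 2.983193

Answer: Price = V(0,0) = 2.9832


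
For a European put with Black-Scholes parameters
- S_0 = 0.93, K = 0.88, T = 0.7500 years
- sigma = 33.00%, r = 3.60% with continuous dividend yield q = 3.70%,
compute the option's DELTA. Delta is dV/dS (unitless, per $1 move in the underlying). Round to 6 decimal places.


Answer: Delta = -0.359218

Derivation:
d1 = 0.3336390989; d2 = 0.0478507157
phi(d1) = 0.3773447484; exp(-qT) = 0.9726314943; exp(-rT) = 0.9733612415
N(-d1) = 0.3693259553
Delta = -exp(-qT) * N(-d1) = -0.9726314943 * 0.3693259553 = -0.359218


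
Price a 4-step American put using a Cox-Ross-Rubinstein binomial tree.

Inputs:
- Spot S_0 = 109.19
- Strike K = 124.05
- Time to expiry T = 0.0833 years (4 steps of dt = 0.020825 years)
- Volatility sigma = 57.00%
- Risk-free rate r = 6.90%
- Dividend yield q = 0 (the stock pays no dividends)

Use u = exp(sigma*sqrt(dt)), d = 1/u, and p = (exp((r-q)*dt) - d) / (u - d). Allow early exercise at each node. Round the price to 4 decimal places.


Answer: Price = V(0,0) = 16.9554

Derivation:
dt = T/N = 0.020825
u = exp(sigma*sqrt(dt)) = 1.085734; d = 1/u = 0.921036
p = (exp((r-q)*dt) - d) / (u - d) = 0.488179
Discount per step: exp(-r*dt) = 0.998564
Stock lattice S(k, i) with i counting down-moves:
  k=0: S(0,0) = 109.1900
  k=1: S(1,0) = 118.5513; S(1,1) = 100.5679
  k=2: S(2,0) = 128.7151; S(2,1) = 109.1900; S(2,2) = 92.6267
  k=3: S(3,0) = 139.7503; S(3,1) = 118.5513; S(3,2) = 100.5679; S(3,3) = 85.3126
  k=4: S(4,0) = 151.7316; S(4,1) = 128.7151; S(4,2) = 109.1900; S(4,3) = 92.6267; S(4,4) = 78.5759
Terminal payoffs V(N, i) = max(K - S_T, 0):
  V(4,0) = 0.000000; V(4,1) = 0.000000; V(4,2) = 14.860000; V(4,3) = 31.423288; V(4,4) = 45.474051
Backward induction: V(k, i) = exp(-r*dt) * [p * V(k+1, i) + (1-p) * V(k+1, i+1)]; then take max(V_cont, immediate exercise) for American.
  V(3,0) = exp(-r*dt) * [p*0.000000 + (1-p)*0.000000] = 0.000000; exercise = 0.000000; V(3,0) = max -> 0.000000
  V(3,1) = exp(-r*dt) * [p*0.000000 + (1-p)*14.860000] = 7.594747; exercise = 5.498740; V(3,1) = max -> 7.594747
  V(3,2) = exp(-r*dt) * [p*14.860000 + (1-p)*31.423288] = 23.303937; exercise = 23.482059; V(3,2) = max -> 23.482059
  V(3,3) = exp(-r*dt) * [p*31.423288 + (1-p)*45.474051] = 38.559324; exercise = 38.737447; V(3,3) = max -> 38.737447
  V(2,0) = exp(-r*dt) * [p*0.000000 + (1-p)*7.594747] = 3.881573; exercise = 0.000000; V(2,0) = max -> 3.881573
  V(2,1) = exp(-r*dt) * [p*7.594747 + (1-p)*23.482059] = 15.703634; exercise = 14.860000; V(2,1) = max -> 15.703634
  V(2,2) = exp(-r*dt) * [p*23.482059 + (1-p)*38.737447] = 31.245165; exercise = 31.423288; V(2,2) = max -> 31.423288
  V(1,0) = exp(-r*dt) * [p*3.881573 + (1-p)*15.703634] = 9.918096; exercise = 5.498740; V(1,0) = max -> 9.918096
  V(1,1) = exp(-r*dt) * [p*15.703634 + (1-p)*31.423288] = 23.715189; exercise = 23.482059; V(1,1) = max -> 23.715189
  V(0,0) = exp(-r*dt) * [p*9.918096 + (1-p)*23.715189] = 16.955364; exercise = 14.860000; V(0,0) = max -> 16.955364


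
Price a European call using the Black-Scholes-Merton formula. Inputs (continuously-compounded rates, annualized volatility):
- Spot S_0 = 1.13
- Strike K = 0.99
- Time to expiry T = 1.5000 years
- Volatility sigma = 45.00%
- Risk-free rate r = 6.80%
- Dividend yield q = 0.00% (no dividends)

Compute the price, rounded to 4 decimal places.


Answer: Price = 0.3567

Derivation:
d1 = (ln(S/K) + (r - q + 0.5*sigma^2) * T) / (sigma * sqrt(T)) = 0.70063203
d2 = d1 - sigma * sqrt(T) = 0.14949684
exp(-rT) = 0.90302955; exp(-qT) = 1.00000000
C = S_0 * exp(-qT) * N(d1) - K * exp(-rT) * N(d2)
N(d1) = 0.75823366; N(d2) = 0.55941920
C = 1.1300 * 1.00000000 * 0.75823366 - 0.9900 * 0.90302955 * 0.55941920 = 0.3567


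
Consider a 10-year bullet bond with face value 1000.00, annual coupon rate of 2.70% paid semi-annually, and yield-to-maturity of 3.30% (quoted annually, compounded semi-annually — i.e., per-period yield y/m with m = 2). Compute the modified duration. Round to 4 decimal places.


Answer: Modified duration = 8.6491

Derivation:
Coupon per period c = face * coupon_rate / m = 13.500000
Periods per year m = 2; per-period yield y/m = 0.016500
Number of cashflows N = 20
Cashflows (t years, CF_t, discount factor 1/(1+y/m)^(m*t), PV):
  t = 0.5000: CF_t = 13.500000, DF = 0.983768, PV = 13.280866
  t = 1.0000: CF_t = 13.500000, DF = 0.967799, PV = 13.065288
  t = 1.5000: CF_t = 13.500000, DF = 0.952090, PV = 12.853210
  t = 2.0000: CF_t = 13.500000, DF = 0.936635, PV = 12.644575
  t = 2.5000: CF_t = 13.500000, DF = 0.921432, PV = 12.439326
  t = 3.0000: CF_t = 13.500000, DF = 0.906475, PV = 12.237409
  t = 3.5000: CF_t = 13.500000, DF = 0.891761, PV = 12.038769
  t = 4.0000: CF_t = 13.500000, DF = 0.877285, PV = 11.843354
  t = 4.5000: CF_t = 13.500000, DF = 0.863045, PV = 11.651111
  t = 5.0000: CF_t = 13.500000, DF = 0.849036, PV = 11.461988
  t = 5.5000: CF_t = 13.500000, DF = 0.835254, PV = 11.275935
  t = 6.0000: CF_t = 13.500000, DF = 0.821696, PV = 11.092902
  t = 6.5000: CF_t = 13.500000, DF = 0.808359, PV = 10.912840
  t = 7.0000: CF_t = 13.500000, DF = 0.795237, PV = 10.735701
  t = 7.5000: CF_t = 13.500000, DF = 0.782329, PV = 10.561437
  t = 8.0000: CF_t = 13.500000, DF = 0.769630, PV = 10.390002
  t = 8.5000: CF_t = 13.500000, DF = 0.757137, PV = 10.221350
  t = 9.0000: CF_t = 13.500000, DF = 0.744847, PV = 10.055435
  t = 9.5000: CF_t = 13.500000, DF = 0.732757, PV = 9.892214
  t = 10.0000: CF_t = 1013.500000, DF = 0.720862, PV = 730.593987
Price P = sum_t PV_t = 949.247699
First compute Macaulay numerator sum_t t * PV_t:
  t * PV_t at t = 0.5000: 6.640433
  t * PV_t at t = 1.0000: 13.065288
  t * PV_t at t = 1.5000: 19.279816
  t * PV_t at t = 2.0000: 25.289150
  t * PV_t at t = 2.5000: 31.098315
  t * PV_t at t = 3.0000: 36.712227
  t * PV_t at t = 3.5000: 42.135692
  t * PV_t at t = 4.0000: 47.373415
  t * PV_t at t = 4.5000: 52.429997
  t * PV_t at t = 5.0000: 57.309939
  t * PV_t at t = 5.5000: 62.017641
  t * PV_t at t = 6.0000: 66.557411
  t * PV_t at t = 6.5000: 70.933460
  t * PV_t at t = 7.0000: 75.149907
  t * PV_t at t = 7.5000: 79.210780
  t * PV_t at t = 8.0000: 83.120018
  t * PV_t at t = 8.5000: 86.881475
  t * PV_t at t = 9.0000: 90.498917
  t * PV_t at t = 9.5000: 93.976031
  t * PV_t at t = 10.0000: 7305.939870
Macaulay duration D = 8345.619783 / 949.247699 = 8.791825
Modified duration = D / (1 + y/m) = 8.791825 / (1 + 0.016500) = 8.649115


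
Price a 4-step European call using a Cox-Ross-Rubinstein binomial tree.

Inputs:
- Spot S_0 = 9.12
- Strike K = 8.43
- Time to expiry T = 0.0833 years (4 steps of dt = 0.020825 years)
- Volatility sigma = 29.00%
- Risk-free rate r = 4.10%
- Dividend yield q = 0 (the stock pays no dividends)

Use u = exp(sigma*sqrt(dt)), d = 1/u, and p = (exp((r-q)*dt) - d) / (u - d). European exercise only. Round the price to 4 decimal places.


dt = T/N = 0.020825
u = exp(sigma*sqrt(dt)) = 1.042738; d = 1/u = 0.959014
p = (exp((r-q)*dt) - d) / (u - d) = 0.499742
Discount per step: exp(-r*dt) = 0.999147
Stock lattice S(k, i) with i counting down-moves:
  k=0: S(0,0) = 9.1200
  k=1: S(1,0) = 9.5098; S(1,1) = 8.7462
  k=2: S(2,0) = 9.9162; S(2,1) = 9.1200; S(2,2) = 8.3877
  k=3: S(3,0) = 10.3400; S(3,1) = 9.5098; S(3,2) = 8.7462; S(3,3) = 8.0440
  k=4: S(4,0) = 10.7819; S(4,1) = 9.9162; S(4,2) = 9.1200; S(4,3) = 8.3877; S(4,4) = 7.7143
Terminal payoffs V(N, i) = max(S_T - K, 0):
  V(4,0) = 2.351890; V(4,1) = 1.486191; V(4,2) = 0.690000; V(4,3) = 0.000000; V(4,4) = 0.000000
Backward induction: V(k, i) = exp(-r*dt) * [p * V(k+1, i) + (1-p) * V(k+1, i+1)].
  V(3,0) = exp(-r*dt) * [p*2.351890 + (1-p)*1.486191] = 1.917179
  V(3,1) = exp(-r*dt) * [p*1.486191 + (1-p)*0.690000] = 1.086961
  V(3,2) = exp(-r*dt) * [p*0.690000 + (1-p)*0.000000] = 0.344527
  V(3,3) = exp(-r*dt) * [p*0.000000 + (1-p)*0.000000] = 0.000000
  V(2,0) = exp(-r*dt) * [p*1.917179 + (1-p)*1.086961] = 1.500574
  V(2,1) = exp(-r*dt) * [p*1.086961 + (1-p)*0.344527] = 0.714942
  V(2,2) = exp(-r*dt) * [p*0.344527 + (1-p)*0.000000] = 0.172028
  V(1,0) = exp(-r*dt) * [p*1.500574 + (1-p)*0.714942] = 1.106610
  V(1,1) = exp(-r*dt) * [p*0.714942 + (1-p)*0.172028] = 0.442966
  V(0,0) = exp(-r*dt) * [p*1.106610 + (1-p)*0.442966] = 0.773955

Answer: Price = V(0,0) = 0.7740


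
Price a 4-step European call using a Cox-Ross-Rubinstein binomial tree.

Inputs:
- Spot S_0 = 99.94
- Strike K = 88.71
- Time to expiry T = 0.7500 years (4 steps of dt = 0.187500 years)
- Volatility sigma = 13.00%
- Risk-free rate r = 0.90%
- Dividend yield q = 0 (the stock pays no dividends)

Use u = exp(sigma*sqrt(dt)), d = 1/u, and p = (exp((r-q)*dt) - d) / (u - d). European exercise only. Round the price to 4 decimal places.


Answer: Price = V(0,0) = 12.3764

Derivation:
dt = T/N = 0.187500
u = exp(sigma*sqrt(dt)) = 1.057906; d = 1/u = 0.945263
p = (exp((r-q)*dt) - d) / (u - d) = 0.500924
Discount per step: exp(-r*dt) = 0.998314
Stock lattice S(k, i) with i counting down-moves:
  k=0: S(0,0) = 99.9400
  k=1: S(1,0) = 105.7271; S(1,1) = 94.4696
  k=2: S(2,0) = 111.8494; S(2,1) = 99.9400; S(2,2) = 89.2987
  k=3: S(3,0) = 118.3262; S(3,1) = 105.7271; S(3,2) = 94.4696; S(3,3) = 84.4108
  k=4: S(4,0) = 125.1780; S(4,1) = 111.8494; S(4,2) = 99.9400; S(4,3) = 89.2987; S(4,4) = 79.7904
Terminal payoffs V(N, i) = max(S_T - K, 0):
  V(4,0) = 36.467986; V(4,1) = 23.139398; V(4,2) = 11.230000; V(4,3) = 0.588680; V(4,4) = 0.000000
Backward induction: V(k, i) = exp(-r*dt) * [p * V(k+1, i) + (1-p) * V(k+1, i+1)].
  V(3,0) = exp(-r*dt) * [p*36.467986 + (1-p)*23.139398] = 29.765741
  V(3,1) = exp(-r*dt) * [p*23.139398 + (1-p)*11.230000] = 17.166715
  V(3,2) = exp(-r*dt) * [p*11.230000 + (1-p)*0.588680] = 5.909197
  V(3,3) = exp(-r*dt) * [p*0.588680 + (1-p)*0.000000] = 0.294387
  V(2,0) = exp(-r*dt) * [p*29.765741 + (1-p)*17.166715] = 23.438290
  V(2,1) = exp(-r*dt) * [p*17.166715 + (1-p)*5.909197] = 11.528892
  V(2,2) = exp(-r*dt) * [p*5.909197 + (1-p)*0.294387] = 3.101744
  V(1,0) = exp(-r*dt) * [p*23.438290 + (1-p)*11.528892] = 17.465103
  V(1,1) = exp(-r*dt) * [p*11.528892 + (1-p)*3.101744] = 7.310761
  V(0,0) = exp(-r*dt) * [p*17.465103 + (1-p)*7.310761] = 12.376416


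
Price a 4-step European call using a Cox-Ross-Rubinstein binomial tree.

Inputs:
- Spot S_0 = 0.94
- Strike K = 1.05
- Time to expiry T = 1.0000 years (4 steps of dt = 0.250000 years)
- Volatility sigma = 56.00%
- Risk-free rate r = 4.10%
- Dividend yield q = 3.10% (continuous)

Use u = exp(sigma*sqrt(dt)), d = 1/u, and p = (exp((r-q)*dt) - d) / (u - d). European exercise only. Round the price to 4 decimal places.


Answer: Price = V(0,0) = 0.1691

Derivation:
dt = T/N = 0.250000
u = exp(sigma*sqrt(dt)) = 1.323130; d = 1/u = 0.755784
p = (exp((r-q)*dt) - d) / (u - d) = 0.434866
Discount per step: exp(-r*dt) = 0.989802
Stock lattice S(k, i) with i counting down-moves:
  k=0: S(0,0) = 0.9400
  k=1: S(1,0) = 1.2437; S(1,1) = 0.7104
  k=2: S(2,0) = 1.6456; S(2,1) = 0.9400; S(2,2) = 0.5369
  k=3: S(3,0) = 2.1774; S(3,1) = 1.2437; S(3,2) = 0.7104; S(3,3) = 0.4058
  k=4: S(4,0) = 2.8810; S(4,1) = 1.6456; S(4,2) = 0.9400; S(4,3) = 0.5369; S(4,4) = 0.3067
Terminal payoffs V(N, i) = max(S_T - K, 0):
  V(4,0) = 1.830963; V(4,1) = 0.595632; V(4,2) = 0.000000; V(4,3) = 0.000000; V(4,4) = 0.000000
Backward induction: V(k, i) = exp(-r*dt) * [p * V(k+1, i) + (1-p) * V(k+1, i+1)].
  V(3,0) = exp(-r*dt) * [p*1.830963 + (1-p)*0.595632] = 1.121283
  V(3,1) = exp(-r*dt) * [p*0.595632 + (1-p)*0.000000] = 0.256379
  V(3,2) = exp(-r*dt) * [p*0.000000 + (1-p)*0.000000] = 0.000000
  V(3,3) = exp(-r*dt) * [p*0.000000 + (1-p)*0.000000] = 0.000000
  V(2,0) = exp(-r*dt) * [p*1.121283 + (1-p)*0.256379] = 0.626046
  V(2,1) = exp(-r*dt) * [p*0.256379 + (1-p)*0.000000] = 0.110353
  V(2,2) = exp(-r*dt) * [p*0.000000 + (1-p)*0.000000] = 0.000000
  V(1,0) = exp(-r*dt) * [p*0.626046 + (1-p)*0.110353] = 0.331198
  V(1,1) = exp(-r*dt) * [p*0.110353 + (1-p)*0.000000] = 0.047500
  V(0,0) = exp(-r*dt) * [p*0.331198 + (1-p)*0.047500] = 0.169128


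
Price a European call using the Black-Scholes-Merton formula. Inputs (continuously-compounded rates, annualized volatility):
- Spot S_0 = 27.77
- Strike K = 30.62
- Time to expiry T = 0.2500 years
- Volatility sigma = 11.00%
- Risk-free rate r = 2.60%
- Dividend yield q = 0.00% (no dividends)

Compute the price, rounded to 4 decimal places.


Answer: Price = 0.0323

Derivation:
d1 = (ln(S/K) + (r - q + 0.5*sigma^2) * T) / (sigma * sqrt(T)) = -1.63062889
d2 = d1 - sigma * sqrt(T) = -1.68562889
exp(-rT) = 0.99352108; exp(-qT) = 1.00000000
C = S_0 * exp(-qT) * N(d1) - K * exp(-rT) * N(d2)
N(d1) = 0.05148432; N(d2) = 0.04593365
C = 27.7700 * 1.00000000 * 0.05148432 - 30.6200 * 0.99352108 * 0.04593365 = 0.0323


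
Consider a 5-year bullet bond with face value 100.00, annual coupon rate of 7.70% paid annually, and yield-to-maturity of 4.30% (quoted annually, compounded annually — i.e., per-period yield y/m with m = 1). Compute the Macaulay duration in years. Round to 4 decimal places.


Coupon per period c = face * coupon_rate / m = 7.700000
Periods per year m = 1; per-period yield y/m = 0.043000
Number of cashflows N = 5
Cashflows (t years, CF_t, discount factor 1/(1+y/m)^(m*t), PV):
  t = 1.0000: CF_t = 7.700000, DF = 0.958773, PV = 7.382550
  t = 2.0000: CF_t = 7.700000, DF = 0.919245, PV = 7.078188
  t = 3.0000: CF_t = 7.700000, DF = 0.881347, PV = 6.786374
  t = 4.0000: CF_t = 7.700000, DF = 0.845012, PV = 6.506591
  t = 5.0000: CF_t = 107.700000, DF = 0.810174, PV = 87.255771
Price P = sum_t PV_t = 115.009475
Macaulay numerator sum_t t * PV_t:
  t * PV_t at t = 1.0000: 7.382550
  t * PV_t at t = 2.0000: 14.156376
  t * PV_t at t = 3.0000: 20.359122
  t * PV_t at t = 4.0000: 26.026363
  t * PV_t at t = 5.0000: 436.278856
Macaulay duration D = (sum_t t * PV_t) / P = 504.203268 / 115.009475 = 4.384015

Answer: Macaulay duration = 4.3840 years


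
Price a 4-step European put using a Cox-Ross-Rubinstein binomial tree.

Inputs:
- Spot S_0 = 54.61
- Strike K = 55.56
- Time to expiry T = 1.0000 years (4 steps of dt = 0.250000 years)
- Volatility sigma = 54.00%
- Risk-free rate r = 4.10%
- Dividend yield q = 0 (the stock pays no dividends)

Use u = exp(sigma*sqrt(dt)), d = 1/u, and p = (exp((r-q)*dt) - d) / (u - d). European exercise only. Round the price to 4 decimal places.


dt = T/N = 0.250000
u = exp(sigma*sqrt(dt)) = 1.309964; d = 1/u = 0.763379
p = (exp((r-q)*dt) - d) / (u - d) = 0.451756
Discount per step: exp(-r*dt) = 0.989802
Stock lattice S(k, i) with i counting down-moves:
  k=0: S(0,0) = 54.6100
  k=1: S(1,0) = 71.5372; S(1,1) = 41.6882
  k=2: S(2,0) = 93.7111; S(2,1) = 54.6100; S(2,2) = 31.8239
  k=3: S(3,0) = 122.7583; S(3,1) = 71.5372; S(3,2) = 41.6882; S(3,3) = 24.2937
  k=4: S(4,0) = 160.8090; S(4,1) = 93.7111; S(4,2) = 54.6100; S(4,3) = 31.8239; S(4,4) = 18.5453
Terminal payoffs V(N, i) = max(K - S_T, 0):
  V(4,0) = 0.000000; V(4,1) = 0.000000; V(4,2) = 0.950000; V(4,3) = 23.736118; V(4,4) = 37.014688
Backward induction: V(k, i) = exp(-r*dt) * [p * V(k+1, i) + (1-p) * V(k+1, i+1)].
  V(3,0) = exp(-r*dt) * [p*0.000000 + (1-p)*0.000000] = 0.000000
  V(3,1) = exp(-r*dt) * [p*0.000000 + (1-p)*0.950000] = 0.515520
  V(3,2) = exp(-r*dt) * [p*0.950000 + (1-p)*23.736118] = 13.305265
  V(3,3) = exp(-r*dt) * [p*23.736118 + (1-p)*37.014688] = 30.699720
  V(2,0) = exp(-r*dt) * [p*0.000000 + (1-p)*0.515520] = 0.279749
  V(2,1) = exp(-r*dt) * [p*0.515520 + (1-p)*13.305265] = 7.450655
  V(2,2) = exp(-r*dt) * [p*13.305265 + (1-p)*30.699720] = 22.608733
  V(1,0) = exp(-r*dt) * [p*0.279749 + (1-p)*7.450655] = 4.168208
  V(1,1) = exp(-r*dt) * [p*7.450655 + (1-p)*22.608733] = 15.600250
  V(0,0) = exp(-r*dt) * [p*4.168208 + (1-p)*15.600250] = 10.329333

Answer: Price = V(0,0) = 10.3293


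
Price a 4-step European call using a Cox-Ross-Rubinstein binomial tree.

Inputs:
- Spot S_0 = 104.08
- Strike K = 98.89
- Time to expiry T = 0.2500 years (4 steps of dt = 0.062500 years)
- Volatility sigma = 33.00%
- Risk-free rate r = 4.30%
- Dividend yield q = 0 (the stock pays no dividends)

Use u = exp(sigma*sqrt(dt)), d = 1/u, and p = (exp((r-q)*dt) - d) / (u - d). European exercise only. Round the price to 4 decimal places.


Answer: Price = V(0,0) = 10.4648

Derivation:
dt = T/N = 0.062500
u = exp(sigma*sqrt(dt)) = 1.085999; d = 1/u = 0.920811
p = (exp((r-q)*dt) - d) / (u - d) = 0.495678
Discount per step: exp(-r*dt) = 0.997316
Stock lattice S(k, i) with i counting down-moves:
  k=0: S(0,0) = 104.0800
  k=1: S(1,0) = 113.0307; S(1,1) = 95.8381
  k=2: S(2,0) = 122.7512; S(2,1) = 104.0800; S(2,2) = 88.2488
  k=3: S(3,0) = 133.3077; S(3,1) = 113.0307; S(3,2) = 95.8381; S(3,3) = 81.2605
  k=4: S(4,0) = 144.7720; S(4,1) = 122.7512; S(4,2) = 104.0800; S(4,3) = 88.2488; S(4,4) = 74.8256
Terminal payoffs V(N, i) = max(S_T - K, 0):
  V(4,0) = 45.881963; V(4,1) = 23.861236; V(4,2) = 5.190000; V(4,3) = 0.000000; V(4,4) = 0.000000
Backward induction: V(k, i) = exp(-r*dt) * [p * V(k+1, i) + (1-p) * V(k+1, i+1)].
  V(3,0) = exp(-r*dt) * [p*45.881963 + (1-p)*23.861236] = 34.683089
  V(3,1) = exp(-r*dt) * [p*23.861236 + (1-p)*5.190000] = 14.406152
  V(3,2) = exp(-r*dt) * [p*5.190000 + (1-p)*0.000000] = 2.565664
  V(3,3) = exp(-r*dt) * [p*0.000000 + (1-p)*0.000000] = 0.000000
  V(2,0) = exp(-r*dt) * [p*34.683089 + (1-p)*14.406152] = 24.391344
  V(2,1) = exp(-r*dt) * [p*14.406152 + (1-p)*2.565664] = 8.412096
  V(2,2) = exp(-r*dt) * [p*2.565664 + (1-p)*0.000000] = 1.268330
  V(1,0) = exp(-r*dt) * [p*24.391344 + (1-p)*8.412096] = 16.288822
  V(1,1) = exp(-r*dt) * [p*8.412096 + (1-p)*1.268330] = 4.796430
  V(0,0) = exp(-r*dt) * [p*16.288822 + (1-p)*4.796430] = 10.464794


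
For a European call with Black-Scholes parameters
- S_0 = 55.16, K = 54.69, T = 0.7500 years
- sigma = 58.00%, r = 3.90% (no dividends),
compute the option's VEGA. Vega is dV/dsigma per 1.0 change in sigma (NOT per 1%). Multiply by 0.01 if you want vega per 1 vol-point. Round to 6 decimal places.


d1 = 0.3264162740; d2 = -0.1758784602
phi(d1) = 0.3782453102; exp(-qT) = 1.0000000000; exp(-rT) = 0.9711736407
Vega = S * exp(-qT) * phi(d1) * sqrt(T) = 55.1600 * 1.0000000000 * 0.3782453102 * 0.8660254038 = 18.068764

Answer: Vega = 18.068764


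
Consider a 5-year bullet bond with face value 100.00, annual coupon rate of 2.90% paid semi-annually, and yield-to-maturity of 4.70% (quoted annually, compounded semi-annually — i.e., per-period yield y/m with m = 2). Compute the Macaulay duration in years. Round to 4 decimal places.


Coupon per period c = face * coupon_rate / m = 1.450000
Periods per year m = 2; per-period yield y/m = 0.023500
Number of cashflows N = 10
Cashflows (t years, CF_t, discount factor 1/(1+y/m)^(m*t), PV):
  t = 0.5000: CF_t = 1.450000, DF = 0.977040, PV = 1.416707
  t = 1.0000: CF_t = 1.450000, DF = 0.954606, PV = 1.384179
  t = 1.5000: CF_t = 1.450000, DF = 0.932688, PV = 1.352398
  t = 2.0000: CF_t = 1.450000, DF = 0.911273, PV = 1.321346
  t = 2.5000: CF_t = 1.450000, DF = 0.890350, PV = 1.291008
  t = 3.0000: CF_t = 1.450000, DF = 0.869907, PV = 1.261365
  t = 3.5000: CF_t = 1.450000, DF = 0.849934, PV = 1.232404
  t = 4.0000: CF_t = 1.450000, DF = 0.830419, PV = 1.204107
  t = 4.5000: CF_t = 1.450000, DF = 0.811352, PV = 1.176461
  t = 5.0000: CF_t = 101.450000, DF = 0.792723, PV = 80.421762
Price P = sum_t PV_t = 92.061737
Macaulay numerator sum_t t * PV_t:
  t * PV_t at t = 0.5000: 0.708354
  t * PV_t at t = 1.0000: 1.384179
  t * PV_t at t = 1.5000: 2.028597
  t * PV_t at t = 2.0000: 2.642692
  t * PV_t at t = 2.5000: 3.227519
  t * PV_t at t = 3.0000: 3.784096
  t * PV_t at t = 3.5000: 4.313414
  t * PV_t at t = 4.0000: 4.816430
  t * PV_t at t = 4.5000: 5.294073
  t * PV_t at t = 5.0000: 402.108808
Macaulay duration D = (sum_t t * PV_t) / P = 430.308160 / 92.061737 = 4.674126

Answer: Macaulay duration = 4.6741 years


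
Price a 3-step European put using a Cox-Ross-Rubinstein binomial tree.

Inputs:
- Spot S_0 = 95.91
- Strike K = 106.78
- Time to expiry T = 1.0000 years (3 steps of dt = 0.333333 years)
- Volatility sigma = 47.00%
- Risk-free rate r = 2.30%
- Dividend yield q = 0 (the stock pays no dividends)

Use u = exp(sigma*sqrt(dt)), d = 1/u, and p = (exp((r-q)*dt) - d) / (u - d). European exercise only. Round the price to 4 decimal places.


Answer: Price = V(0,0) = 24.1474

Derivation:
dt = T/N = 0.333333
u = exp(sigma*sqrt(dt)) = 1.311740; d = 1/u = 0.762346
p = (exp((r-q)*dt) - d) / (u - d) = 0.446583
Discount per step: exp(-r*dt) = 0.992363
Stock lattice S(k, i) with i counting down-moves:
  k=0: S(0,0) = 95.9100
  k=1: S(1,0) = 125.8090; S(1,1) = 73.1166
  k=2: S(2,0) = 165.0287; S(2,1) = 95.9100; S(2,2) = 55.7402
  k=3: S(3,0) = 216.4748; S(3,1) = 125.8090; S(3,2) = 73.1166; S(3,3) = 42.4933
Terminal payoffs V(N, i) = max(K - S_T, 0):
  V(3,0) = 0.000000; V(3,1) = 0.000000; V(3,2) = 33.663386; V(3,3) = 64.286702
Backward induction: V(k, i) = exp(-r*dt) * [p * V(k+1, i) + (1-p) * V(k+1, i+1)].
  V(2,0) = exp(-r*dt) * [p*0.000000 + (1-p)*0.000000] = 0.000000
  V(2,1) = exp(-r*dt) * [p*0.000000 + (1-p)*33.663386] = 18.487608
  V(2,2) = exp(-r*dt) * [p*33.663386 + (1-p)*64.286702] = 50.224318
  V(1,0) = exp(-r*dt) * [p*0.000000 + (1-p)*18.487608] = 10.153217
  V(1,1) = exp(-r*dt) * [p*18.487608 + (1-p)*50.224318] = 35.775908
  V(0,0) = exp(-r*dt) * [p*10.153217 + (1-p)*35.775908] = 24.147409


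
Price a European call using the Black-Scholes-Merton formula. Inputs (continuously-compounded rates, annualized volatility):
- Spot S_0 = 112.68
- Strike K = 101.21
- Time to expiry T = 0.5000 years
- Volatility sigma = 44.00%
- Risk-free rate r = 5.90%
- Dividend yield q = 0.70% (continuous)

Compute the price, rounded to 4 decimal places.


Answer: Price = 21.1897

Derivation:
d1 = (ln(S/K) + (r - q + 0.5*sigma^2) * T) / (sigma * sqrt(T)) = 0.58418069
d2 = d1 - sigma * sqrt(T) = 0.27305371
exp(-rT) = 0.97093088; exp(-qT) = 0.99650612
C = S_0 * exp(-qT) * N(d1) - K * exp(-rT) * N(d2)
N(d1) = 0.72045062; N(d2) = 0.60759404
C = 112.6800 * 0.99650612 * 0.72045062 - 101.2100 * 0.97093088 * 0.60759404 = 21.1897
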